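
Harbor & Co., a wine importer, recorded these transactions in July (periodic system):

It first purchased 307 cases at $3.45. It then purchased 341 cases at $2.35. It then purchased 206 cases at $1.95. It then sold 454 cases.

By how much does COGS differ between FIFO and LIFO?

$420.10

FIFO COGS: 307 @ $3.45 + 147 @ $2.35 = $1,404.60
LIFO COGS: 206 @ $1.95 + 248 @ $2.35 = $984.50
Difference = |$1,404.60 − $984.50| = $420.10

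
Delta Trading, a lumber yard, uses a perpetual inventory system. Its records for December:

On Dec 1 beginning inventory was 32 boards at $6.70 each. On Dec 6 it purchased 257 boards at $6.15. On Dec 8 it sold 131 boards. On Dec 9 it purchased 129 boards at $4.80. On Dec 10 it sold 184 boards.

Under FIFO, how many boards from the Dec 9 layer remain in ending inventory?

103

Dec 8, 131 sold [FIFO — oldest first]: 32 @ $6.70 + 99 @ $6.15 = $823.25
Dec 10, 184 sold [FIFO — oldest first]: 158 @ $6.15 + 26 @ $4.80 = $1,096.50
Total COGS = $823.25 + $1,096.50 = $1,919.75
Ending inventory: 103 @ $4.80 = $494.40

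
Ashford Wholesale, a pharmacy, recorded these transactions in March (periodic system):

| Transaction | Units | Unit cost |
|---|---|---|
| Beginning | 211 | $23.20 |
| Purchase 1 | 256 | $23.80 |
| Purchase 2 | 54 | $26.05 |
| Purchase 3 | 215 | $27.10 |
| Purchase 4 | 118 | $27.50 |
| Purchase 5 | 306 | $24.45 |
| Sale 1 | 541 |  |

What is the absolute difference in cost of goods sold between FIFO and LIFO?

FIFO COGS: 211 @ $23.20 + 256 @ $23.80 + 54 @ $26.05 + 20 @ $27.10 = $12,936.70
LIFO COGS: 306 @ $24.45 + 118 @ $27.50 + 117 @ $27.10 = $13,897.40
Difference = |$12,936.70 − $13,897.40| = $960.70

$960.70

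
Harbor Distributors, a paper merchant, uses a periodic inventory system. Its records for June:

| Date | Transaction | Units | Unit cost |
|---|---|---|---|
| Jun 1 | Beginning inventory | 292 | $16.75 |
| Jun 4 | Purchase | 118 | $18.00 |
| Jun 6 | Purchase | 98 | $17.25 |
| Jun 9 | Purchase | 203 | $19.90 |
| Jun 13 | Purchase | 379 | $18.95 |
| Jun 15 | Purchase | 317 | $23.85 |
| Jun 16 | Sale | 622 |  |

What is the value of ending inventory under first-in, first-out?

Jun 16, 622 sold [FIFO — oldest first]: 292 @ $16.75 + 118 @ $18.00 + 98 @ $17.25 + 114 @ $19.90 = $10,974.10
Ending inventory: 89 @ $19.90 + 379 @ $18.95 + 317 @ $23.85 = $16,513.60
Check: goods available $27,487.70 = COGS $10,974.10 + ending $16,513.60

Ending inventory = $16,513.60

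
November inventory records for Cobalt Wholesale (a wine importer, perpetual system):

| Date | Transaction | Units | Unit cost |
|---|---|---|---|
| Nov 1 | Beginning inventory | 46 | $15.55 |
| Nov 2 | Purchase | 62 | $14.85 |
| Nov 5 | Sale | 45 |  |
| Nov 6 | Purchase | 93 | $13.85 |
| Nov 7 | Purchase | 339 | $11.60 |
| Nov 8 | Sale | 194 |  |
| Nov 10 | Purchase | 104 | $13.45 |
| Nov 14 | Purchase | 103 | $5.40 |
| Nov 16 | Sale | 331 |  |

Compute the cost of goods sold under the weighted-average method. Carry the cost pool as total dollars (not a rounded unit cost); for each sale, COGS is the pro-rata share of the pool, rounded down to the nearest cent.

COGS = $6,822.01

After Nov 1: 46 on hand, pool $715.30 (≈ $15.5500 each)
After Nov 2: 108 on hand, pool $1,636.00 (≈ $15.1481 each)
Nov 5, sell 45: 45/108 × $1,636.00 → $681.66
After Nov 6: 156 on hand, pool $2,242.39 (≈ $14.3743 each)
After Nov 7: 495 on hand, pool $6,174.79 (≈ $12.4743 each)
Nov 8, sell 194: 194/495 × $6,174.79 → $2,420.01
After Nov 10: 405 on hand, pool $5,153.58 (≈ $12.7249 each)
After Nov 14: 508 on hand, pool $5,709.78 (≈ $11.2397 each)
Nov 16, sell 331: 331/508 × $5,709.78 → $3,720.34
Total COGS = $681.66 + $2,420.01 + $3,720.34 = $6,822.01
Ending inventory (cost pool remaining) = $1,989.44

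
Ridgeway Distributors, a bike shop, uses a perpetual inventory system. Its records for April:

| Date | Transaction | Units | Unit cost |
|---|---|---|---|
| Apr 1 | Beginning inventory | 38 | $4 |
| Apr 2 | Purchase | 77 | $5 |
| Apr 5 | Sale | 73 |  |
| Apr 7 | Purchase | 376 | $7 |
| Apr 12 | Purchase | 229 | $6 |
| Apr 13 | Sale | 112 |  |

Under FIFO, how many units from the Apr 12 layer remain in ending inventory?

229

Apr 5, 73 sold [FIFO — oldest first]: 38 @ $4 + 35 @ $5 = $327
Apr 13, 112 sold [FIFO — oldest first]: 42 @ $5 + 70 @ $7 = $700
Total COGS = $327 + $700 = $1,027
Ending inventory: 306 @ $7 + 229 @ $6 = $3,516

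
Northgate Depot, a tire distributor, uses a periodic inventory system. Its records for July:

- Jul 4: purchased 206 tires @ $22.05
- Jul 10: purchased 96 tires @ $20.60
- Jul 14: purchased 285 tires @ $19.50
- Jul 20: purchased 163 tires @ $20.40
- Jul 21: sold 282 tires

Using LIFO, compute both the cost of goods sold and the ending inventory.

Jul 21, 282 sold [LIFO — newest first]: 163 @ $20.40 + 119 @ $19.50 = $5,645.70
Ending inventory: 206 @ $22.05 + 96 @ $20.60 + 166 @ $19.50 = $9,756.90

COGS = $5,645.70; ending inventory = $9,756.90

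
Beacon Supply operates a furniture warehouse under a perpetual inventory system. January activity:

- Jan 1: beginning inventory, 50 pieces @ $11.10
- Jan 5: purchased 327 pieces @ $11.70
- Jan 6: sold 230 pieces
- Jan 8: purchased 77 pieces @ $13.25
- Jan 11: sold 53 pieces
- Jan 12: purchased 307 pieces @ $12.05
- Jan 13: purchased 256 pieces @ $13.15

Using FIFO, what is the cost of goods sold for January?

Jan 6, 230 sold [FIFO — oldest first]: 50 @ $11.10 + 180 @ $11.70 = $2,661.00
Jan 11, 53 sold [FIFO — oldest first]: 53 @ $11.70 = $620.10
Total COGS = $2,661.00 + $620.10 = $3,281.10
Ending inventory: 94 @ $11.70 + 77 @ $13.25 + 307 @ $12.05 + 256 @ $13.15 = $9,185.80
Check: goods available $12,466.90 = COGS $3,281.10 + ending $9,185.80

COGS = $3,281.10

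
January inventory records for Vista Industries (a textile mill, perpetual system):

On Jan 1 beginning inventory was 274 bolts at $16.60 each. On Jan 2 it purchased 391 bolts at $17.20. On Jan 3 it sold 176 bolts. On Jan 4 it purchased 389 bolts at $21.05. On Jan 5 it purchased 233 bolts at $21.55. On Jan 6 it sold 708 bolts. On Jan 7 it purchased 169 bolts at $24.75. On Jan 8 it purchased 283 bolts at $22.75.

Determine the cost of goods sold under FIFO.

Jan 3, 176 sold [FIFO — oldest first]: 176 @ $16.60 = $2,921.60
Jan 6, 708 sold [FIFO — oldest first]: 98 @ $16.60 + 391 @ $17.20 + 219 @ $21.05 = $12,961.95
Total COGS = $2,921.60 + $12,961.95 = $15,883.55
Ending inventory: 170 @ $21.05 + 233 @ $21.55 + 169 @ $24.75 + 283 @ $22.75 = $19,220.65

COGS = $15,883.55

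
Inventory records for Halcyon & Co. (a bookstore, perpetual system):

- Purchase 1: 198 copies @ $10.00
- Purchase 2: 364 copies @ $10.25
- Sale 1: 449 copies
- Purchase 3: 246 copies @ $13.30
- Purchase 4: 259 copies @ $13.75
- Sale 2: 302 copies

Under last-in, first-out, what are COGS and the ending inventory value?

COGS = $8,714.15; ending inventory = $3,829.90

Sale 1 (449) [LIFO — newest first]: 364 @ $10.25 + 85 @ $10.00 = $4,581.00
Sale 2 (302) [LIFO — newest first]: 259 @ $13.75 + 43 @ $13.30 = $4,133.15
Total COGS = $4,581.00 + $4,133.15 = $8,714.15
Ending inventory: 113 @ $10.00 + 203 @ $13.30 = $3,829.90
Check: goods available $12,544.05 = COGS $8,714.15 + ending $3,829.90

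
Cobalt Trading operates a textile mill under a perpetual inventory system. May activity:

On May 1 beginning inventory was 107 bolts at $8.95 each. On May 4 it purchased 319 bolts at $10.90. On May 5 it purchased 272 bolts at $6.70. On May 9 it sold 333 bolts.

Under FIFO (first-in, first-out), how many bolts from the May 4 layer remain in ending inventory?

May 9, 333 sold [FIFO — oldest first]: 107 @ $8.95 + 226 @ $10.90 = $3,421.05
Ending inventory: 93 @ $10.90 + 272 @ $6.70 = $2,836.10
Check: goods available $6,257.15 = COGS $3,421.05 + ending $2,836.10

93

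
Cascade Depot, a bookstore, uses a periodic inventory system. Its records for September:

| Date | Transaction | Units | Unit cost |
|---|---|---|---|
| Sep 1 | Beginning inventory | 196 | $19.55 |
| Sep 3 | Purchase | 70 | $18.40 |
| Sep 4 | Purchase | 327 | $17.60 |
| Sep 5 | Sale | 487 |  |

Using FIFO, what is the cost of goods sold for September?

COGS = $9,009.40

Sep 5, 487 sold [FIFO — oldest first]: 196 @ $19.55 + 70 @ $18.40 + 221 @ $17.60 = $9,009.40
Ending inventory: 106 @ $17.60 = $1,865.60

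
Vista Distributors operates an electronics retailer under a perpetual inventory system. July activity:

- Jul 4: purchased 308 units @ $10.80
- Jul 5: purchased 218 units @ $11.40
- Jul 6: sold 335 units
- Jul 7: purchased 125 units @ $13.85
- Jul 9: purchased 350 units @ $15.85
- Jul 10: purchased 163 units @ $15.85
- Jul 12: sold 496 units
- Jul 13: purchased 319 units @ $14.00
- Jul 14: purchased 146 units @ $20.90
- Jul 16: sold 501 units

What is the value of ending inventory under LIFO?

Ending inventory = $3,530.90

Jul 6, 335 sold [LIFO — newest first]: 218 @ $11.40 + 117 @ $10.80 = $3,748.80
Jul 12, 496 sold [LIFO — newest first]: 163 @ $15.85 + 333 @ $15.85 = $7,861.60
Jul 16, 501 sold [LIFO — newest first]: 146 @ $20.90 + 319 @ $14.00 + 17 @ $15.85 + 19 @ $13.85 = $8,050.00
Total COGS = $3,748.80 + $7,861.60 + $8,050.00 = $19,660.40
Ending inventory: 191 @ $10.80 + 106 @ $13.85 = $3,530.90
Check: goods available $23,191.30 = COGS $19,660.40 + ending $3,530.90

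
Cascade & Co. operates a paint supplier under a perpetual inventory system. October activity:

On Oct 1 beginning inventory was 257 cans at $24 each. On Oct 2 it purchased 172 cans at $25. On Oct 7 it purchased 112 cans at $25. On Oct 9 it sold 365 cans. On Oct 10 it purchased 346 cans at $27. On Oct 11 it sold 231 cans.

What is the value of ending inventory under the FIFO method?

Oct 9, 365 sold [FIFO — oldest first]: 257 @ $24 + 108 @ $25 = $8,868
Oct 11, 231 sold [FIFO — oldest first]: 64 @ $25 + 112 @ $25 + 55 @ $27 = $5,885
Total COGS = $8,868 + $5,885 = $14,753
Ending inventory: 291 @ $27 = $7,857

Ending inventory = $7,857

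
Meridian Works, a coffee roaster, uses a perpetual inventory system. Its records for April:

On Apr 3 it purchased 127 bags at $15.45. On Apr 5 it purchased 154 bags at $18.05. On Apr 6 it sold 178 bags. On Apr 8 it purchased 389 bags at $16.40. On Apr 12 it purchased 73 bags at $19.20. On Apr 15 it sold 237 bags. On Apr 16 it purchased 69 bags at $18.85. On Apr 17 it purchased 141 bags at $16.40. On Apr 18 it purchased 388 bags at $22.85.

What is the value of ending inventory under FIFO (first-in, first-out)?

Apr 6, 178 sold [FIFO — oldest first]: 127 @ $15.45 + 51 @ $18.05 = $2,882.70
Apr 15, 237 sold [FIFO — oldest first]: 103 @ $18.05 + 134 @ $16.40 = $4,056.75
Total COGS = $2,882.70 + $4,056.75 = $6,939.45
Ending inventory: 255 @ $16.40 + 73 @ $19.20 + 69 @ $18.85 + 141 @ $16.40 + 388 @ $22.85 = $18,062.45

Ending inventory = $18,062.45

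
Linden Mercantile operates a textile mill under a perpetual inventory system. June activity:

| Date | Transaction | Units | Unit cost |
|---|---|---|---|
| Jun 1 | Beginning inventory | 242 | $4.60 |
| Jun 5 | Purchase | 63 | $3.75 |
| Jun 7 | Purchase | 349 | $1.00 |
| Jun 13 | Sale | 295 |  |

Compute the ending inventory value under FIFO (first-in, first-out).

Jun 13, 295 sold [FIFO — oldest first]: 242 @ $4.60 + 53 @ $3.75 = $1,311.95
Ending inventory: 10 @ $3.75 + 349 @ $1.00 = $386.50

Ending inventory = $386.50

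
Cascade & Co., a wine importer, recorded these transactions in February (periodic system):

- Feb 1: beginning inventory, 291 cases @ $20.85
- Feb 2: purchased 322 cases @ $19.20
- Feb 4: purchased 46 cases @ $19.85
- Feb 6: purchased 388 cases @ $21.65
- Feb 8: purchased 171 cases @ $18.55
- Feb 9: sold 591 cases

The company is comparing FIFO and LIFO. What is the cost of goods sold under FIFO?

COGS = $11,827.35

FIFO COGS: 291 @ $20.85 + 300 @ $19.20 = $11,827.35
LIFO COGS: 171 @ $18.55 + 388 @ $21.65 + 32 @ $19.85 = $12,207.45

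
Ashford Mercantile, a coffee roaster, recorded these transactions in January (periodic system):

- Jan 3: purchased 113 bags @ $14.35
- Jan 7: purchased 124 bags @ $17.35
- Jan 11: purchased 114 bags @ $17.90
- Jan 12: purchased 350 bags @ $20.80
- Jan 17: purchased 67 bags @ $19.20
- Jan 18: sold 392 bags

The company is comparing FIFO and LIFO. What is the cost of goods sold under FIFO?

COGS = $6,666.35

FIFO COGS: 113 @ $14.35 + 124 @ $17.35 + 114 @ $17.90 + 41 @ $20.80 = $6,666.35
LIFO COGS: 67 @ $19.20 + 325 @ $20.80 = $8,046.40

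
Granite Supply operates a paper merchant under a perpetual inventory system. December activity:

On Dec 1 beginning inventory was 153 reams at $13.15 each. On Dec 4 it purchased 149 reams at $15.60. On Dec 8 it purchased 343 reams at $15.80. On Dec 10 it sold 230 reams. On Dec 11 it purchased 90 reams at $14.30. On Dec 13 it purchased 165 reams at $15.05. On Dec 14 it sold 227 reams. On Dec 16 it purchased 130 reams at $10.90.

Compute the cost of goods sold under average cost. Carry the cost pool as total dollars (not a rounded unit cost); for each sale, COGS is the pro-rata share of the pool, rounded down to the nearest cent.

COGS = $6,882.84

After Dec 1: 153 on hand, pool $2,011.95 (≈ $13.1500 each)
After Dec 4: 302 on hand, pool $4,336.35 (≈ $14.3588 each)
After Dec 8: 645 on hand, pool $9,755.75 (≈ $15.1252 each)
Dec 10, sell 230: 230/645 × $9,755.75 → $3,478.79
After Dec 11: 505 on hand, pool $7,563.96 (≈ $14.9781 each)
After Dec 13: 670 on hand, pool $10,047.21 (≈ $14.9958 each)
Dec 14, sell 227: 227/670 × $10,047.21 → $3,404.05
After Dec 16: 573 on hand, pool $8,060.16 (≈ $14.0666 each)
Total COGS = $3,478.79 + $3,404.05 = $6,882.84
Ending inventory (cost pool remaining) = $8,060.16
Check: goods available $14,943.00 = COGS $6,882.84 + ending $8,060.16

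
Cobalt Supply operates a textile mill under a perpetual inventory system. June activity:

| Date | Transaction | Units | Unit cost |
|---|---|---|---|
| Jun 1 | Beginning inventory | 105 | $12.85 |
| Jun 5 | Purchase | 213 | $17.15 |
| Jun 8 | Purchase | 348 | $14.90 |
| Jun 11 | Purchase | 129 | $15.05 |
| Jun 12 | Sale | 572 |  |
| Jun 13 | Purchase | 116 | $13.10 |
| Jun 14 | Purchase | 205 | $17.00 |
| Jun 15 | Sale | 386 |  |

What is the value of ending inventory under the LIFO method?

Jun 12, 572 sold [LIFO — newest first]: 129 @ $15.05 + 348 @ $14.90 + 95 @ $17.15 = $8,755.90
Jun 15, 386 sold [LIFO — newest first]: 205 @ $17.00 + 116 @ $13.10 + 65 @ $17.15 = $6,119.35
Total COGS = $8,755.90 + $6,119.35 = $14,875.25
Ending inventory: 105 @ $12.85 + 53 @ $17.15 = $2,258.20

Ending inventory = $2,258.20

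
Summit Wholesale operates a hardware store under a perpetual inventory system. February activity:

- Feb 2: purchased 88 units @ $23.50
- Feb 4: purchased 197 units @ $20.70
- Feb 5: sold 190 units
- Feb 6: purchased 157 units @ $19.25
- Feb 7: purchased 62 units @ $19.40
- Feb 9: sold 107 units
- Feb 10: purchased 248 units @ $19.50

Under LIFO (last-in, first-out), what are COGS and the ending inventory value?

Feb 5, 190 sold [LIFO — newest first]: 190 @ $20.70 = $3,933.00
Feb 9, 107 sold [LIFO — newest first]: 62 @ $19.40 + 45 @ $19.25 = $2,069.05
Total COGS = $3,933.00 + $2,069.05 = $6,002.05
Ending inventory: 88 @ $23.50 + 7 @ $20.70 + 112 @ $19.25 + 248 @ $19.50 = $9,204.90

COGS = $6,002.05; ending inventory = $9,204.90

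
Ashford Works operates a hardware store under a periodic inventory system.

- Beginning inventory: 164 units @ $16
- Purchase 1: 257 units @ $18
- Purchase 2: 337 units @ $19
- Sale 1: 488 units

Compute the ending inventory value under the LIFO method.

Ending inventory = $4,532

Sale 1 (488) [LIFO — newest first]: 337 @ $19 + 151 @ $18 = $9,121
Ending inventory: 164 @ $16 + 106 @ $18 = $4,532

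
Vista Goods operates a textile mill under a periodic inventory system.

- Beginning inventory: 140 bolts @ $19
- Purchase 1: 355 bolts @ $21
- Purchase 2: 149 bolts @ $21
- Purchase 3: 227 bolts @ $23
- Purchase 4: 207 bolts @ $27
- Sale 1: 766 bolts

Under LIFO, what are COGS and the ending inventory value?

COGS = $17,782; ending inventory = $6,272

Sale 1 (766) [LIFO — newest first]: 207 @ $27 + 227 @ $23 + 149 @ $21 + 183 @ $21 = $17,782
Ending inventory: 140 @ $19 + 172 @ $21 = $6,272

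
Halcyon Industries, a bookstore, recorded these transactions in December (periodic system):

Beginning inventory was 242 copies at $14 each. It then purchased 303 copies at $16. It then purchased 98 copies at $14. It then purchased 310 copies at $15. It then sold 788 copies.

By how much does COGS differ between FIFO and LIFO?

FIFO COGS: 242 @ $14 + 303 @ $16 + 98 @ $14 + 145 @ $15 = $11,783
LIFO COGS: 310 @ $15 + 98 @ $14 + 303 @ $16 + 77 @ $14 = $11,948
Difference = |$11,783 − $11,948| = $165

$165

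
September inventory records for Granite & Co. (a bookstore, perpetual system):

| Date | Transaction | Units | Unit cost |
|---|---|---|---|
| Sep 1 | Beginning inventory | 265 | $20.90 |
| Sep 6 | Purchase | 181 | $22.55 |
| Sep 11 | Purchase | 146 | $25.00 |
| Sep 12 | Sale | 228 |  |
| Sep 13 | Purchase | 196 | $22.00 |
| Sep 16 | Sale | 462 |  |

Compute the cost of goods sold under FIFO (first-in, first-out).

Sep 12, 228 sold [FIFO — oldest first]: 228 @ $20.90 = $4,765.20
Sep 16, 462 sold [FIFO — oldest first]: 37 @ $20.90 + 181 @ $22.55 + 146 @ $25.00 + 98 @ $22.00 = $10,660.85
Total COGS = $4,765.20 + $10,660.85 = $15,426.05
Ending inventory: 98 @ $22.00 = $2,156.00
Check: goods available $17,582.05 = COGS $15,426.05 + ending $2,156.00

COGS = $15,426.05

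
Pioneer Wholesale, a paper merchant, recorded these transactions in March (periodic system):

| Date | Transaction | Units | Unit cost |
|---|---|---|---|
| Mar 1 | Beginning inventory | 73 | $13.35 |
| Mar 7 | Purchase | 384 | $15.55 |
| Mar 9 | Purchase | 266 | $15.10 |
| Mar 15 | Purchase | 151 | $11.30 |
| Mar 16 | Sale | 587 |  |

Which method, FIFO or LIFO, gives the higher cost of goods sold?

FIFO

FIFO COGS: 73 @ $13.35 + 384 @ $15.55 + 130 @ $15.10 = $8,908.75
LIFO COGS: 151 @ $11.30 + 266 @ $15.10 + 170 @ $15.55 = $8,366.40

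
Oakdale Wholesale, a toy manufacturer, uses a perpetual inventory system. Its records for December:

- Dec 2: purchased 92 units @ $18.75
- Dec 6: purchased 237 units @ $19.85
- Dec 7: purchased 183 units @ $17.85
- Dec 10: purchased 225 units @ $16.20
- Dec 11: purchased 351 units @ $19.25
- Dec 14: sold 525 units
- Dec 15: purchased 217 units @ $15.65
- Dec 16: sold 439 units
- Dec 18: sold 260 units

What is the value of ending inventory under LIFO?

Dec 14, 525 sold [LIFO — newest first]: 351 @ $19.25 + 174 @ $16.20 = $9,575.55
Dec 16, 439 sold [LIFO — newest first]: 217 @ $15.65 + 51 @ $16.20 + 171 @ $17.85 = $7,274.60
Dec 18, 260 sold [LIFO — newest first]: 12 @ $17.85 + 237 @ $19.85 + 11 @ $18.75 = $5,124.90
Total COGS = $9,575.55 + $7,274.60 + $5,124.90 = $21,975.05
Ending inventory: 81 @ $18.75 = $1,518.75
Check: goods available $23,493.80 = COGS $21,975.05 + ending $1,518.75

Ending inventory = $1,518.75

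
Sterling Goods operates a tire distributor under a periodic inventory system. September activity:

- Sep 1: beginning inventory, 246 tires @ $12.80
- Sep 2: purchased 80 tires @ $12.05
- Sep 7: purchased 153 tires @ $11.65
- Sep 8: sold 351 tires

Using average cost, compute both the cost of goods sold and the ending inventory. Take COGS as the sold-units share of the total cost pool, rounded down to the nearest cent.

COGS = $4,319.90; ending inventory = $1,575.35

Sep 8, sell 351: 351/479 × $5,895.25 → $4,319.90
Ending inventory (cost pool remaining) = $1,575.35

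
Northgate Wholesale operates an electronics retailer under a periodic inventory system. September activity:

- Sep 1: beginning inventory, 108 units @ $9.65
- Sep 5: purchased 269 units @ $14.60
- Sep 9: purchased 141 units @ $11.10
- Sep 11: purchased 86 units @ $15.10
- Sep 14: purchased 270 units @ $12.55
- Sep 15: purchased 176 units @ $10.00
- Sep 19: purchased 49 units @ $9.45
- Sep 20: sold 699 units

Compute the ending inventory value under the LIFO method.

Ending inventory = $5,224.90

Sep 20, 699 sold [LIFO — newest first]: 49 @ $9.45 + 176 @ $10.00 + 270 @ $12.55 + 86 @ $15.10 + 118 @ $11.10 = $8,219.95
Ending inventory: 108 @ $9.65 + 269 @ $14.60 + 23 @ $11.10 = $5,224.90
Check: goods available $13,444.85 = COGS $8,219.95 + ending $5,224.90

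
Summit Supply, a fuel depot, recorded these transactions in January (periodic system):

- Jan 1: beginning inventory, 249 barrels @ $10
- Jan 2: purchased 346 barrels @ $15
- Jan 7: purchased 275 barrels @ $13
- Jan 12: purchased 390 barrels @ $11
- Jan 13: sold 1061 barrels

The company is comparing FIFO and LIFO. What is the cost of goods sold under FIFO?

FIFO COGS: 249 @ $10 + 346 @ $15 + 275 @ $13 + 191 @ $11 = $13,356
LIFO COGS: 390 @ $11 + 275 @ $13 + 346 @ $15 + 50 @ $10 = $13,555

COGS = $13,356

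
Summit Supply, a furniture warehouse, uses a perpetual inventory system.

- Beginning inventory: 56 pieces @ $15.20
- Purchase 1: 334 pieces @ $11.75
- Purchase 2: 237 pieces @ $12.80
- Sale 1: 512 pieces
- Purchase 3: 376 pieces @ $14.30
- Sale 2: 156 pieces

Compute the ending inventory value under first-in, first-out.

Sale 1 (512) [FIFO — oldest first]: 56 @ $15.20 + 334 @ $11.75 + 122 @ $12.80 = $6,337.30
Sale 2 (156) [FIFO — oldest first]: 115 @ $12.80 + 41 @ $14.30 = $2,058.30
Total COGS = $6,337.30 + $2,058.30 = $8,395.60
Ending inventory: 335 @ $14.30 = $4,790.50
Check: goods available $13,186.10 = COGS $8,395.60 + ending $4,790.50

Ending inventory = $4,790.50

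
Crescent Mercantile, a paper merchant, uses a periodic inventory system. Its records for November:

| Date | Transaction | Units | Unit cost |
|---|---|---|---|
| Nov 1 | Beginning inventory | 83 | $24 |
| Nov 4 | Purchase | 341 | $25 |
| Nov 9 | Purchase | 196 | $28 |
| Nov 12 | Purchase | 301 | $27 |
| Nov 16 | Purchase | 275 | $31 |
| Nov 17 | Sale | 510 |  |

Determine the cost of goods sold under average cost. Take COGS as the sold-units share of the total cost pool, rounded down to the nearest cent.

Nov 17, sell 510: 510/1196 × $32,657.00 → $13,925.64
Ending inventory (cost pool remaining) = $18,731.36
Check: goods available $32,657.00 = COGS $13,925.64 + ending $18,731.36

COGS = $13,925.64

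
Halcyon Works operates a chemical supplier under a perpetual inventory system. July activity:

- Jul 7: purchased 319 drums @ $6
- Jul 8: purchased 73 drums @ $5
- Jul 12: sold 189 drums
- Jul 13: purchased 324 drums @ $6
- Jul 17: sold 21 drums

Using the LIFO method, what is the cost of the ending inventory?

Ending inventory = $3,036

Jul 12, 189 sold [LIFO — newest first]: 73 @ $5 + 116 @ $6 = $1,061
Jul 17, 21 sold [LIFO — newest first]: 21 @ $6 = $126
Total COGS = $1,061 + $126 = $1,187
Ending inventory: 203 @ $6 + 303 @ $6 = $3,036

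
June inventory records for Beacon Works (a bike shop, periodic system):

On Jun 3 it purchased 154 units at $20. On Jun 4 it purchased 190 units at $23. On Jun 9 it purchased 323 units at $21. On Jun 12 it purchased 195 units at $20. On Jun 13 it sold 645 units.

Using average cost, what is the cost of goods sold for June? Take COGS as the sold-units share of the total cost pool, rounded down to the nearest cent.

COGS = $13,568.19

Jun 13, sell 645: 645/862 × $18,133.00 → $13,568.19
Ending inventory (cost pool remaining) = $4,564.81
Check: goods available $18,133.00 = COGS $13,568.19 + ending $4,564.81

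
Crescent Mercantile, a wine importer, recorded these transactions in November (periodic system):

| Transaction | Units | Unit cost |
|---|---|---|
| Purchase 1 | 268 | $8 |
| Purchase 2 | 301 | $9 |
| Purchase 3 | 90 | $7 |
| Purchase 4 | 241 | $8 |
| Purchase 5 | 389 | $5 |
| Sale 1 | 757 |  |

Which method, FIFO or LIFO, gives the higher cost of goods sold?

FIFO

FIFO COGS: 268 @ $8 + 301 @ $9 + 90 @ $7 + 98 @ $8 = $6,267
LIFO COGS: 389 @ $5 + 241 @ $8 + 90 @ $7 + 37 @ $9 = $4,836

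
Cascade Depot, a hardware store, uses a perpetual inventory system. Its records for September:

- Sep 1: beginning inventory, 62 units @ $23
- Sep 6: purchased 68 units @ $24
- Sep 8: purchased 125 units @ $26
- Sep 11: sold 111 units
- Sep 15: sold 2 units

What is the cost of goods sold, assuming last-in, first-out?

Sep 11, 111 sold [LIFO — newest first]: 111 @ $26 = $2,886
Sep 15, 2 sold [LIFO — newest first]: 2 @ $26 = $52
Total COGS = $2,886 + $52 = $2,938
Ending inventory: 62 @ $23 + 68 @ $24 + 12 @ $26 = $3,370

COGS = $2,938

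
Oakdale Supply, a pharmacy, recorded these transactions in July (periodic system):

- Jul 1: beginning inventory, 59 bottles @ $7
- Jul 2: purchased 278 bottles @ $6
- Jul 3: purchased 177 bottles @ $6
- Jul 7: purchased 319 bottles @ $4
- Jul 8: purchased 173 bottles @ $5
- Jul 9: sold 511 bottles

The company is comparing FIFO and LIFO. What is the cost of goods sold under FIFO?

COGS = $3,125

FIFO COGS: 59 @ $7 + 278 @ $6 + 174 @ $6 = $3,125
LIFO COGS: 173 @ $5 + 319 @ $4 + 19 @ $6 = $2,255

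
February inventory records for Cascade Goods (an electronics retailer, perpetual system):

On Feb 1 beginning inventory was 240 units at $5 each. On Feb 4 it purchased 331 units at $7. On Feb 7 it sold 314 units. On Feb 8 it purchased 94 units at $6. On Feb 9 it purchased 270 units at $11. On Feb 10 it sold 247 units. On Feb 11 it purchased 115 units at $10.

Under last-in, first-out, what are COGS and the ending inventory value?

COGS = $4,915; ending inventory = $3,286

Feb 7, 314 sold [LIFO — newest first]: 314 @ $7 = $2,198
Feb 10, 247 sold [LIFO — newest first]: 247 @ $11 = $2,717
Total COGS = $2,198 + $2,717 = $4,915
Ending inventory: 240 @ $5 + 17 @ $7 + 94 @ $6 + 23 @ $11 + 115 @ $10 = $3,286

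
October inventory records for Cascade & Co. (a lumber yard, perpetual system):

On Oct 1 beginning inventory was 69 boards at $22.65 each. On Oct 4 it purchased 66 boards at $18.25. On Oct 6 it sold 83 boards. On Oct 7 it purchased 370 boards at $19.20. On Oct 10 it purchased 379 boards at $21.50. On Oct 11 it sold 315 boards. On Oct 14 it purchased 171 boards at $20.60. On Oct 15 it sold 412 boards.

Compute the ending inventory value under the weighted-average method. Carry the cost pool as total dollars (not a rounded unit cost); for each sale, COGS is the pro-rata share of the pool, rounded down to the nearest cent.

After Oct 1: 69 on hand, pool $1,562.85 (≈ $22.6500 each)
After Oct 4: 135 on hand, pool $2,767.35 (≈ $20.4989 each)
Oct 6, sell 83: 83/135 × $2,767.35 → $1,701.40
After Oct 7: 422 on hand, pool $8,169.95 (≈ $19.3601 each)
After Oct 10: 801 on hand, pool $16,318.45 (≈ $20.3726 each)
Oct 11, sell 315: 315/801 × $16,318.45 → $6,417.36
After Oct 14: 657 on hand, pool $13,423.69 (≈ $20.4318 each)
Oct 15, sell 412: 412/657 × $13,423.69 → $8,417.89
Total COGS = $1,701.40 + $6,417.36 + $8,417.89 = $16,536.65
Ending inventory (cost pool remaining) = $5,005.80

Ending inventory = $5,005.80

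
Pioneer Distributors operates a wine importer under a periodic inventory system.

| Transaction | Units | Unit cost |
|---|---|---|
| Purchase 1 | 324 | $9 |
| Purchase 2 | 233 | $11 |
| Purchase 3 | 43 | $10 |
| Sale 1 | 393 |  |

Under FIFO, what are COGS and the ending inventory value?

COGS = $3,675; ending inventory = $2,234

Sale 1 (393) [FIFO — oldest first]: 324 @ $9 + 69 @ $11 = $3,675
Ending inventory: 164 @ $11 + 43 @ $10 = $2,234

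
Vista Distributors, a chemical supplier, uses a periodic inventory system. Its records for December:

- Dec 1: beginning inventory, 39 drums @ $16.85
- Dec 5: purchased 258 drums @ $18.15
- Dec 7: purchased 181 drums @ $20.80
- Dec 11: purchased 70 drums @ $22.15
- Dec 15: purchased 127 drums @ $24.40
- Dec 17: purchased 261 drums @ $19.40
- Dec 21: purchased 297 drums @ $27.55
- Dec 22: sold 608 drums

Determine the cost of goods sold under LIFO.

Dec 22, 608 sold [LIFO — newest first]: 297 @ $27.55 + 261 @ $19.40 + 50 @ $24.40 = $14,465.75
Ending inventory: 39 @ $16.85 + 258 @ $18.15 + 181 @ $20.80 + 70 @ $22.15 + 77 @ $24.40 = $12,533.95

COGS = $14,465.75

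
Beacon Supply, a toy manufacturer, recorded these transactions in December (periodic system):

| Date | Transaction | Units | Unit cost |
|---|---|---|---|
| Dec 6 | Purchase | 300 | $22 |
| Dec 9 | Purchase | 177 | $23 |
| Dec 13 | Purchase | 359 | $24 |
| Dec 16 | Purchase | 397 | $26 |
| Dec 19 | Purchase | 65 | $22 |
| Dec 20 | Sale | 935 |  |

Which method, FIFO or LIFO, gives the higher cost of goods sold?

LIFO

FIFO COGS: 300 @ $22 + 177 @ $23 + 359 @ $24 + 99 @ $26 = $21,861
LIFO COGS: 65 @ $22 + 397 @ $26 + 359 @ $24 + 114 @ $23 = $22,990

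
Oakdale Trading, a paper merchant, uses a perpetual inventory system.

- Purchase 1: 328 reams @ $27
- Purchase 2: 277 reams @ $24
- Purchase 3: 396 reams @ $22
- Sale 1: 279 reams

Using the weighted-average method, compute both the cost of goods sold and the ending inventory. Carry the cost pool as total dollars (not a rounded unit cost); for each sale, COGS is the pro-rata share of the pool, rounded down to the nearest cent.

After Purchase 1: 328 on hand, pool $8,856.00 (≈ $27.0000 each)
After Purchase 2: 605 on hand, pool $15,504.00 (≈ $25.6264 each)
After Purchase 3: 1001 on hand, pool $24,216.00 (≈ $24.1918 each)
Sale 1, sell 279: 279/1001 × $24,216.00 → $6,749.51
Ending inventory (cost pool remaining) = $17,466.49

COGS = $6,749.51; ending inventory = $17,466.49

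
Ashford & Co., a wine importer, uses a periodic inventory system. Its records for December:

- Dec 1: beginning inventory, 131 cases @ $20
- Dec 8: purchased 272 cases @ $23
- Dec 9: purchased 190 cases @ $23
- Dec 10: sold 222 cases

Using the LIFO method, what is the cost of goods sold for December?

Dec 10, 222 sold [LIFO — newest first]: 190 @ $23 + 32 @ $23 = $5,106
Ending inventory: 131 @ $20 + 240 @ $23 = $8,140

COGS = $5,106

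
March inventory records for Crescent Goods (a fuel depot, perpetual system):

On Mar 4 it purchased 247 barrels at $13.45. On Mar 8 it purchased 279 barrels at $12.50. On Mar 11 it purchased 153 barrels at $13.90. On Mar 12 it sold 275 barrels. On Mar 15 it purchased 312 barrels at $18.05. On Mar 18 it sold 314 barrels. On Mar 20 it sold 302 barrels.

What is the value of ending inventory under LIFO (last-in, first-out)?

Ending inventory = $1,345.00

Mar 12, 275 sold [LIFO — newest first]: 153 @ $13.90 + 122 @ $12.50 = $3,651.70
Mar 18, 314 sold [LIFO — newest first]: 312 @ $18.05 + 2 @ $12.50 = $5,656.60
Mar 20, 302 sold [LIFO — newest first]: 155 @ $12.50 + 147 @ $13.45 = $3,914.65
Total COGS = $3,651.70 + $5,656.60 + $3,914.65 = $13,222.95
Ending inventory: 100 @ $13.45 = $1,345.00
Check: goods available $14,567.95 = COGS $13,222.95 + ending $1,345.00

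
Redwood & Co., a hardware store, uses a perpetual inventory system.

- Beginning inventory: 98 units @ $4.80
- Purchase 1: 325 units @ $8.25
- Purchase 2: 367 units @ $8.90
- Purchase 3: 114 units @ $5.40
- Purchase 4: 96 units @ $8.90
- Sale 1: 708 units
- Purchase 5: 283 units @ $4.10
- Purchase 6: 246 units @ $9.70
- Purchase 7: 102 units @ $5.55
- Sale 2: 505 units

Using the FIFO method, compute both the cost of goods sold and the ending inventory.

Sale 1 (708) [FIFO — oldest first]: 98 @ $4.80 + 325 @ $8.25 + 285 @ $8.90 = $5,688.15
Sale 2 (505) [FIFO — oldest first]: 82 @ $8.90 + 114 @ $5.40 + 96 @ $8.90 + 213 @ $4.10 = $3,073.10
Total COGS = $5,688.15 + $3,073.10 = $8,761.25
Ending inventory: 70 @ $4.10 + 246 @ $9.70 + 102 @ $5.55 = $3,239.30

COGS = $8,761.25; ending inventory = $3,239.30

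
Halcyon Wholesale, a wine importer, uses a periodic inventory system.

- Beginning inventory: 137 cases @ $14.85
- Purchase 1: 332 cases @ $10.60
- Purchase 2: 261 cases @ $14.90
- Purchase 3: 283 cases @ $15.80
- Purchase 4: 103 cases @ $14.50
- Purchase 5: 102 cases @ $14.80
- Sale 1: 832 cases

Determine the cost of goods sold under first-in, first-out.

Sale 1 (832) [FIFO — oldest first]: 137 @ $14.85 + 332 @ $10.60 + 261 @ $14.90 + 102 @ $15.80 = $11,054.15
Ending inventory: 181 @ $15.80 + 103 @ $14.50 + 102 @ $14.80 = $5,862.90
Check: goods available $16,917.05 = COGS $11,054.15 + ending $5,862.90

COGS = $11,054.15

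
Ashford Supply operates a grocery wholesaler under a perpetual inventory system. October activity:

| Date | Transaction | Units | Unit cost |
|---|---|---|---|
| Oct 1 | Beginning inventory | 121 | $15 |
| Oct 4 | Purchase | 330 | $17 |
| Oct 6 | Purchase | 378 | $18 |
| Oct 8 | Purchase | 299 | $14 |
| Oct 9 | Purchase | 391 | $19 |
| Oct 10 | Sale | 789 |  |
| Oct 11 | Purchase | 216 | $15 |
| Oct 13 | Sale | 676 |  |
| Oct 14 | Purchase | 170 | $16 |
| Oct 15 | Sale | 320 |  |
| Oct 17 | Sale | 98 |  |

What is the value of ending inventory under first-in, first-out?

Ending inventory = $352

Oct 10, 789 sold [FIFO — oldest first]: 121 @ $15 + 330 @ $17 + 338 @ $18 = $13,509
Oct 13, 676 sold [FIFO — oldest first]: 40 @ $18 + 299 @ $14 + 337 @ $19 = $11,309
Oct 15, 320 sold [FIFO — oldest first]: 54 @ $19 + 216 @ $15 + 50 @ $16 = $5,066
Oct 17, 98 sold [FIFO — oldest first]: 98 @ $16 = $1,568
Total COGS = $13,509 + $11,309 + $5,066 + $1,568 = $31,452
Ending inventory: 22 @ $16 = $352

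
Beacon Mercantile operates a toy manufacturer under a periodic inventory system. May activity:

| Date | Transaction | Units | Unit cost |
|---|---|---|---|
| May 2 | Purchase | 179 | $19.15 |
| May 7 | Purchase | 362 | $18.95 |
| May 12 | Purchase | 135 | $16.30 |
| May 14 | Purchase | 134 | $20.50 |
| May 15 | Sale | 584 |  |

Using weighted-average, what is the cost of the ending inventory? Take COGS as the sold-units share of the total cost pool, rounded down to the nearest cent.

May 15, sell 584: 584/810 × $15,235.25 → $10,984.42
Ending inventory (cost pool remaining) = $4,250.83

Ending inventory = $4,250.83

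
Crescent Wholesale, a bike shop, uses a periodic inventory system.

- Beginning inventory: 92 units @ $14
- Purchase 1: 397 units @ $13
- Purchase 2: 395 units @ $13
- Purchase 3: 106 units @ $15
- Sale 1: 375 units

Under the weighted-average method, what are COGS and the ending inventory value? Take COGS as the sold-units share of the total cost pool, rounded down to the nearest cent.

COGS = $4,990.15; ending inventory = $8,183.85

Sale 1, sell 375: 375/990 × $13,174.00 → $4,990.15
Ending inventory (cost pool remaining) = $8,183.85
Check: goods available $13,174.00 = COGS $4,990.15 + ending $8,183.85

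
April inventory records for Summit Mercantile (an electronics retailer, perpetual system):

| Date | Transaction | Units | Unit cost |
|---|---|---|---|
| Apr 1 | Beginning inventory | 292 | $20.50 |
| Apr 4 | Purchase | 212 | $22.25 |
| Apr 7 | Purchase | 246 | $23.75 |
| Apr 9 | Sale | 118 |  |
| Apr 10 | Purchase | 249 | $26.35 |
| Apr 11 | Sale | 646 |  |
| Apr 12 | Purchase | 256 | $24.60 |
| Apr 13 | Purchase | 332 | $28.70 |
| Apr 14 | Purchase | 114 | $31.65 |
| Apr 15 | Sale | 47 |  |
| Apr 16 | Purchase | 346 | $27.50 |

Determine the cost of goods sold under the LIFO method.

Apr 9, 118 sold [LIFO — newest first]: 118 @ $23.75 = $2,802.50
Apr 11, 646 sold [LIFO — newest first]: 249 @ $26.35 + 128 @ $23.75 + 212 @ $22.25 + 57 @ $20.50 = $15,486.65
Apr 15, 47 sold [LIFO — newest first]: 47 @ $31.65 = $1,487.55
Total COGS = $2,802.50 + $15,486.65 + $1,487.55 = $19,776.70
Ending inventory: 235 @ $20.50 + 256 @ $24.60 + 332 @ $28.70 + 67 @ $31.65 + 346 @ $27.50 = $32,279.05

COGS = $19,776.70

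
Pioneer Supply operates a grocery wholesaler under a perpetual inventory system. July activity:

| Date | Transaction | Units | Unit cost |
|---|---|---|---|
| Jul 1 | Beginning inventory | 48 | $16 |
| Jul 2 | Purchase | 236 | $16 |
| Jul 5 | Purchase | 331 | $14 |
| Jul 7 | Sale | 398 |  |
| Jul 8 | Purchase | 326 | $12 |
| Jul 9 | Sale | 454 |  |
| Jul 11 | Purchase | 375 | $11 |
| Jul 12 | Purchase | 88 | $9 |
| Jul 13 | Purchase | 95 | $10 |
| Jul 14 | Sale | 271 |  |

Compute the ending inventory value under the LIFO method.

Ending inventory = $4,581

Jul 7, 398 sold [LIFO — newest first]: 331 @ $14 + 67 @ $16 = $5,706
Jul 9, 454 sold [LIFO — newest first]: 326 @ $12 + 128 @ $16 = $5,960
Jul 14, 271 sold [LIFO — newest first]: 95 @ $10 + 88 @ $9 + 88 @ $11 = $2,710
Total COGS = $5,706 + $5,960 + $2,710 = $14,376
Ending inventory: 48 @ $16 + 41 @ $16 + 287 @ $11 = $4,581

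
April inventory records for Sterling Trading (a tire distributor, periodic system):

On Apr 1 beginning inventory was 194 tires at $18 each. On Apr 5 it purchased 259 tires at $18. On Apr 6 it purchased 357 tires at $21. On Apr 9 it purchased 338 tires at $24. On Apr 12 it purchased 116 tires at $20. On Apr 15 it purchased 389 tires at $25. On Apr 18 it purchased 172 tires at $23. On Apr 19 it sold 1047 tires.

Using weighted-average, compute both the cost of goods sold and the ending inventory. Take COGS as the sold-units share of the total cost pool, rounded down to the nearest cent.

Apr 19, sell 1047: 1047/1825 × $39,764.00 → $22,812.55
Ending inventory (cost pool remaining) = $16,951.45
Check: goods available $39,764.00 = COGS $22,812.55 + ending $16,951.45

COGS = $22,812.55; ending inventory = $16,951.45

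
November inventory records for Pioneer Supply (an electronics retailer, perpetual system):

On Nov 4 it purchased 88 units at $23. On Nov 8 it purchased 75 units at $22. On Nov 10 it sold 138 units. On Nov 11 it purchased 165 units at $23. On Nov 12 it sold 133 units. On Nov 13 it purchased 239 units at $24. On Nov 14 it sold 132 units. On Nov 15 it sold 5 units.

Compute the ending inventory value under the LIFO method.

Nov 10, 138 sold [LIFO — newest first]: 75 @ $22 + 63 @ $23 = $3,099
Nov 12, 133 sold [LIFO — newest first]: 133 @ $23 = $3,059
Nov 14, 132 sold [LIFO — newest first]: 132 @ $24 = $3,168
Nov 15, 5 sold [LIFO — newest first]: 5 @ $24 = $120
Total COGS = $3,099 + $3,059 + $3,168 + $120 = $9,446
Ending inventory: 25 @ $23 + 32 @ $23 + 102 @ $24 = $3,759

Ending inventory = $3,759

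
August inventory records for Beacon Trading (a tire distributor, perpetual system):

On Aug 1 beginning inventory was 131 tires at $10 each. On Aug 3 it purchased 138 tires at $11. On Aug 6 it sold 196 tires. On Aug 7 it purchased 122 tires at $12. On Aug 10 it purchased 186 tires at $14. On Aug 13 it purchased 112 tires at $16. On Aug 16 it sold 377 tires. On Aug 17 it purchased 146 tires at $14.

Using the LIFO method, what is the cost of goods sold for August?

Aug 6, 196 sold [LIFO — newest first]: 138 @ $11 + 58 @ $10 = $2,098
Aug 16, 377 sold [LIFO — newest first]: 112 @ $16 + 186 @ $14 + 79 @ $12 = $5,344
Total COGS = $2,098 + $5,344 = $7,442
Ending inventory: 73 @ $10 + 43 @ $12 + 146 @ $14 = $3,290
Check: goods available $10,732 = COGS $7,442 + ending $3,290

COGS = $7,442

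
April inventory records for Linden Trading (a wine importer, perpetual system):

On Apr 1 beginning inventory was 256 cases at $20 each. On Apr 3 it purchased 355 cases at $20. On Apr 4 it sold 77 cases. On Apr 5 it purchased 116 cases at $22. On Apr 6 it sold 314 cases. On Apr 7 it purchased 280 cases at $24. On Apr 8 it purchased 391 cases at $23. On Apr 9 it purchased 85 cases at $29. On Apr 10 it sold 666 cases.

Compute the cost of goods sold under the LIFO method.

COGS = $24,070

Apr 4, 77 sold [LIFO — newest first]: 77 @ $20 = $1,540
Apr 6, 314 sold [LIFO — newest first]: 116 @ $22 + 198 @ $20 = $6,512
Apr 10, 666 sold [LIFO — newest first]: 85 @ $29 + 391 @ $23 + 190 @ $24 = $16,018
Total COGS = $1,540 + $6,512 + $16,018 = $24,070
Ending inventory: 256 @ $20 + 80 @ $20 + 90 @ $24 = $8,880
Check: goods available $32,950 = COGS $24,070 + ending $8,880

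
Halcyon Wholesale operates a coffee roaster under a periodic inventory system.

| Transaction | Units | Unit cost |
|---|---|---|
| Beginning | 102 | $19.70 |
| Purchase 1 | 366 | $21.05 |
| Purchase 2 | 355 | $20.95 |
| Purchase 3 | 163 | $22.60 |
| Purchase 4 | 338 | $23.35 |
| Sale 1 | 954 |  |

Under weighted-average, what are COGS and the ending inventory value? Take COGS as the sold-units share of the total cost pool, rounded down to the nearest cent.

Sale 1, sell 954: 954/1324 × $28,727.05 → $20,699.09
Ending inventory (cost pool remaining) = $8,027.96

COGS = $20,699.09; ending inventory = $8,027.96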